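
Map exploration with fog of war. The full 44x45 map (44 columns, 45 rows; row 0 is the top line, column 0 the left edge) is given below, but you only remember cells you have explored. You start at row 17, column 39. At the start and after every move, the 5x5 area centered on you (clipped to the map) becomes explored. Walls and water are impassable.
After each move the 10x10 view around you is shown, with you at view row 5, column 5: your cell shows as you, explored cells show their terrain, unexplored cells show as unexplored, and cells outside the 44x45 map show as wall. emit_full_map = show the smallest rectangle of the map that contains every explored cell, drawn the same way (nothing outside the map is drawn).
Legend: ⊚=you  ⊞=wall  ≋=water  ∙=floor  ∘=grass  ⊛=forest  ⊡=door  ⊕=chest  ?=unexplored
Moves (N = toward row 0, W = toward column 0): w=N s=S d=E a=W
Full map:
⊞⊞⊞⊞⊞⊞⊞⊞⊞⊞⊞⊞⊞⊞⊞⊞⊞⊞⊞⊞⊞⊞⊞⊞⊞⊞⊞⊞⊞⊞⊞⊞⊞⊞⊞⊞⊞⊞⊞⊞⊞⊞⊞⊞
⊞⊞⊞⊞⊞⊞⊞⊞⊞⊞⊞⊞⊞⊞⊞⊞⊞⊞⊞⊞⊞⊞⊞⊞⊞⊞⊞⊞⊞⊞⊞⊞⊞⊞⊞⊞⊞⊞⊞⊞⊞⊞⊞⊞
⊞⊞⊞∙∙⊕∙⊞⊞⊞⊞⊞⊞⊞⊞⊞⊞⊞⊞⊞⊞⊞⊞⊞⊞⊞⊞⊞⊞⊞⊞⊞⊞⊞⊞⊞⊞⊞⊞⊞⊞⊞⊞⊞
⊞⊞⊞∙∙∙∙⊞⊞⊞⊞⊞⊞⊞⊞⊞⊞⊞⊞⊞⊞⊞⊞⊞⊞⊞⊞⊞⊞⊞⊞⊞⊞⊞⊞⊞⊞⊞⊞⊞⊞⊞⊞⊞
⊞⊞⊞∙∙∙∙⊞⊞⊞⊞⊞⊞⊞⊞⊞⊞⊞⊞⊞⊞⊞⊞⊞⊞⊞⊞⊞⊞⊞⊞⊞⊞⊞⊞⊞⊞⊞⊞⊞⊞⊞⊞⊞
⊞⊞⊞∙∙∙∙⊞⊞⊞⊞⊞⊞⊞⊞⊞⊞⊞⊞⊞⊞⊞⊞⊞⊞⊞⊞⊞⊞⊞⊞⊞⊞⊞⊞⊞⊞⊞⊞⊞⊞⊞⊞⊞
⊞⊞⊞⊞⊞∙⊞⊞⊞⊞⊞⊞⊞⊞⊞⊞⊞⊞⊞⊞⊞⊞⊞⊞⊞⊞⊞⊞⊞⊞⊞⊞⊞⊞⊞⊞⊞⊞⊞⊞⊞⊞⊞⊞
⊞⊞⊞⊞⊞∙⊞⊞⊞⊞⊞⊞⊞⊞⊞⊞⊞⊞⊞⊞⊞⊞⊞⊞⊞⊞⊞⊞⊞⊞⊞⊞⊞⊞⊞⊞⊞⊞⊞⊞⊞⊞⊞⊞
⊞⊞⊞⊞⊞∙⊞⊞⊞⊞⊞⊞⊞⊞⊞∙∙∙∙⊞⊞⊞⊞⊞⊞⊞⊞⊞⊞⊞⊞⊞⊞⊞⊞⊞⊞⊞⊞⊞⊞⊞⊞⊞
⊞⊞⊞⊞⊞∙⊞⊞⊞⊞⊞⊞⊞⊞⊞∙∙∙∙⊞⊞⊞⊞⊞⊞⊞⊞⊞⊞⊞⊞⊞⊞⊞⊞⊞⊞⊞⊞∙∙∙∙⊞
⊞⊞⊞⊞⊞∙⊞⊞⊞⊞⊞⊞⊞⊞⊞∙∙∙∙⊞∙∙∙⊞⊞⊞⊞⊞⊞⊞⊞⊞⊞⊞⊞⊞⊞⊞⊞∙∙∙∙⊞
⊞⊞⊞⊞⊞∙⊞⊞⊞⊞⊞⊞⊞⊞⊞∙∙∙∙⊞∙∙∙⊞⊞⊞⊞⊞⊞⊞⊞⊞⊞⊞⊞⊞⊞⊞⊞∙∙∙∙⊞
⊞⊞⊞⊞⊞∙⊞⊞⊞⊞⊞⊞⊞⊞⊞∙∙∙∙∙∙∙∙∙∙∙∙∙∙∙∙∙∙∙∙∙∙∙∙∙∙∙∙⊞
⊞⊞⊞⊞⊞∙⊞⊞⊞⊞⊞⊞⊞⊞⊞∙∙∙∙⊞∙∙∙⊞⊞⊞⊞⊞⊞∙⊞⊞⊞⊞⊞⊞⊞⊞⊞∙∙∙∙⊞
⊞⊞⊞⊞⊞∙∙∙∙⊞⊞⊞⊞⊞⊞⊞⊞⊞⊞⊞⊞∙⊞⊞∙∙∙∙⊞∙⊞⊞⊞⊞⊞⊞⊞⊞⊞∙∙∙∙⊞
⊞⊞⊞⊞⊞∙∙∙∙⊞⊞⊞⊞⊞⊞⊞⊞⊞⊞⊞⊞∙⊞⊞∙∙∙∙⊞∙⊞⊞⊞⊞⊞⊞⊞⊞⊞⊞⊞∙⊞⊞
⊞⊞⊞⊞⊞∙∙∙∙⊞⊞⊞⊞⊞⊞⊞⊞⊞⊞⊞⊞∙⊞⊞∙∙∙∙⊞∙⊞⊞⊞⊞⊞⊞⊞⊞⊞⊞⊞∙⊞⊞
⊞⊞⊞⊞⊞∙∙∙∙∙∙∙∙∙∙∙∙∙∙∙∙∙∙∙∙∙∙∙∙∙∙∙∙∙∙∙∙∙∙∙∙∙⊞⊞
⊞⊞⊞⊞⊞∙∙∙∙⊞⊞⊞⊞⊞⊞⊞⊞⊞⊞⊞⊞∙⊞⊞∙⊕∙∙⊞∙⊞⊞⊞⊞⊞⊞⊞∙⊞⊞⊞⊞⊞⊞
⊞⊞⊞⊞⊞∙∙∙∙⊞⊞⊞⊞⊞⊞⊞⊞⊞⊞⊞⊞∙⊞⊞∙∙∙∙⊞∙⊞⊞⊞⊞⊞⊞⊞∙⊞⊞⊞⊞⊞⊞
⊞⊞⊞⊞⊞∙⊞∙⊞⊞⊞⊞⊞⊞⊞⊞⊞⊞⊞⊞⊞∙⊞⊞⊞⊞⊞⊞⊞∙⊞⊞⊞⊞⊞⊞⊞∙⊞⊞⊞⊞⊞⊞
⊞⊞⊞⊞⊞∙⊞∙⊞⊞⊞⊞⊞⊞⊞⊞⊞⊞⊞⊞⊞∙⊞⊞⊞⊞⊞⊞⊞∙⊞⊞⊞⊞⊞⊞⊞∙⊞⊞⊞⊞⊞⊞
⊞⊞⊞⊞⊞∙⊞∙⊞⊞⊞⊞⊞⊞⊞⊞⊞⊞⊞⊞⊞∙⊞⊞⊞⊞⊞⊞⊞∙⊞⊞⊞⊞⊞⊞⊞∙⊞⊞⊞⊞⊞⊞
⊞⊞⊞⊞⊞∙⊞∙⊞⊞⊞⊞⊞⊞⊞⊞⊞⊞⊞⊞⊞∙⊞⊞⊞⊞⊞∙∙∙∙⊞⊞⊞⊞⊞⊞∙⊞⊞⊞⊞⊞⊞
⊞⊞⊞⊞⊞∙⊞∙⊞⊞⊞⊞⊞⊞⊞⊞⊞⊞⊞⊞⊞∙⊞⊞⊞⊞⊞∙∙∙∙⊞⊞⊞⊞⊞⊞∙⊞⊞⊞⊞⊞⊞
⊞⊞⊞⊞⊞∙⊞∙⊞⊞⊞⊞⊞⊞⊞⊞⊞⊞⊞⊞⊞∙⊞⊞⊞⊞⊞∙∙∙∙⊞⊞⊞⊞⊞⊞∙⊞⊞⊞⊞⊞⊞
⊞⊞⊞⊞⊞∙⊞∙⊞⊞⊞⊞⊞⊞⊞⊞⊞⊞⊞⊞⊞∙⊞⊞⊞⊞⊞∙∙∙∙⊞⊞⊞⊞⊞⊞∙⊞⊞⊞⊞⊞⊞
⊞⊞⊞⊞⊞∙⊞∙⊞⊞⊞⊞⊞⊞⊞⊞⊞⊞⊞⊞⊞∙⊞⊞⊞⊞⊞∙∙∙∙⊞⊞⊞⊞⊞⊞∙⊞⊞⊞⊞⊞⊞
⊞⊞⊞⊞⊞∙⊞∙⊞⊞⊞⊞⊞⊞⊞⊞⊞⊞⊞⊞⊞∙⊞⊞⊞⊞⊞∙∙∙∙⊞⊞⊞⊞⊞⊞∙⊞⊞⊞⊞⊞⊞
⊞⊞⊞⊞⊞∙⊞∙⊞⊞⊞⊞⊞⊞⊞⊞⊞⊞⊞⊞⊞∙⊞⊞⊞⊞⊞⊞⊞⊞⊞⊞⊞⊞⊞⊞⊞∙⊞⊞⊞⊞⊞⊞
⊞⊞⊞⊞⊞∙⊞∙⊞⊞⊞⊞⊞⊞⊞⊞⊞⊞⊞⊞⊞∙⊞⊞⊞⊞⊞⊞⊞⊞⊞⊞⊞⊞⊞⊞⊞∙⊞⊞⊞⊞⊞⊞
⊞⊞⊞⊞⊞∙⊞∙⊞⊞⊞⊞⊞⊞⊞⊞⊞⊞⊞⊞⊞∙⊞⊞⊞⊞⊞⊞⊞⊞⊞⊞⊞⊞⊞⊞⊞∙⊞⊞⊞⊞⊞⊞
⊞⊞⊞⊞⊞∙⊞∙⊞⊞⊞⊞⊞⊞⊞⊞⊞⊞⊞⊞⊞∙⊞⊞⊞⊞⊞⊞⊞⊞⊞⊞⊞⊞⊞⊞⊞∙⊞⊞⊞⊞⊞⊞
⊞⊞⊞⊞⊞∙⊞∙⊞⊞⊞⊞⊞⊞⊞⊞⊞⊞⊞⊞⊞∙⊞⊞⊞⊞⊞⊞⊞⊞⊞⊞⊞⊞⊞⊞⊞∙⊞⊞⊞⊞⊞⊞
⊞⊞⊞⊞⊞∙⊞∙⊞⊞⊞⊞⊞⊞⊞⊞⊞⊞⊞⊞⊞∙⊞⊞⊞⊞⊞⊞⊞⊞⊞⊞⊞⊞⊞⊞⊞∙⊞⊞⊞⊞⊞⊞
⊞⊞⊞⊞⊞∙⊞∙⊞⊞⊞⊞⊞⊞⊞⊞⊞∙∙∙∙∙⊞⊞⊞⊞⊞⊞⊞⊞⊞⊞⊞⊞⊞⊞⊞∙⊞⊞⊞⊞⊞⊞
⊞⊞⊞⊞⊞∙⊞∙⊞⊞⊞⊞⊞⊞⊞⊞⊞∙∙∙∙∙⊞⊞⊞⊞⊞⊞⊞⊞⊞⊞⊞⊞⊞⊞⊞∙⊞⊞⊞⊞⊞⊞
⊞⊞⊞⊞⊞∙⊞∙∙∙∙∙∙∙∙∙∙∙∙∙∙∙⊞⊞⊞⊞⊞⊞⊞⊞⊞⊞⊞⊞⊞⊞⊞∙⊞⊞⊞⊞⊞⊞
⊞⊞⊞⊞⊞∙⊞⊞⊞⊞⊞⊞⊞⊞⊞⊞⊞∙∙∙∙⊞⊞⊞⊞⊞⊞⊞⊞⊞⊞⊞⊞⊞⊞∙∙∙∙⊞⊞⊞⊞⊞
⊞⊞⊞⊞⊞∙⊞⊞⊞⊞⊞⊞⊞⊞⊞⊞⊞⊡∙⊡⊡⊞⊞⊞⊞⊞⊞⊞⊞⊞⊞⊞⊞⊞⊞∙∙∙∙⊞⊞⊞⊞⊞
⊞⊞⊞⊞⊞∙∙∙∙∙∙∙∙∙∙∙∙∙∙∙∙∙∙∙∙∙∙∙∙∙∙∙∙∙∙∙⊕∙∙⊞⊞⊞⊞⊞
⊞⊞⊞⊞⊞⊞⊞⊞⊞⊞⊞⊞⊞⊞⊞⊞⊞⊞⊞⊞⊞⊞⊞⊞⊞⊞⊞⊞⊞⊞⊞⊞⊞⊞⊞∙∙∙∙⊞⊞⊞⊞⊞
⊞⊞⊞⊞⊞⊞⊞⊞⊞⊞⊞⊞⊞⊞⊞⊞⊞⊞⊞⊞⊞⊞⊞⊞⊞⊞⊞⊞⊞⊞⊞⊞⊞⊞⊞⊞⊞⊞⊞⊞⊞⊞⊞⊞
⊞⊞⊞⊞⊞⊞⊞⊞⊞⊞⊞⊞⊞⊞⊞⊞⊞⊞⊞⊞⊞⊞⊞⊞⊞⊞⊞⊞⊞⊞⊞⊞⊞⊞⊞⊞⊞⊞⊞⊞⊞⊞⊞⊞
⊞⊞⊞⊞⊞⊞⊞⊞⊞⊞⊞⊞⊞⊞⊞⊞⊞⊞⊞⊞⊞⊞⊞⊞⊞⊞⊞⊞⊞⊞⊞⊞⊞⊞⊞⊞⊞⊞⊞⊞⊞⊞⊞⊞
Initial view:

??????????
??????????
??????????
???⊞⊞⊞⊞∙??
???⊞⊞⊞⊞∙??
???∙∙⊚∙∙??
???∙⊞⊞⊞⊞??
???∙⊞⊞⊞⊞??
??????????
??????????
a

??????????
??????????
??????????
???⊞⊞⊞⊞⊞∙?
???⊞⊞⊞⊞⊞∙?
???∙∙⊚∙∙∙?
???⊞∙⊞⊞⊞⊞?
???⊞∙⊞⊞⊞⊞?
??????????
??????????

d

??????????
??????????
??????????
??⊞⊞⊞⊞⊞∙??
??⊞⊞⊞⊞⊞∙??
??∙∙∙⊚∙∙??
??⊞∙⊞⊞⊞⊞??
??⊞∙⊞⊞⊞⊞??
??????????
??????????

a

??????????
??????????
??????????
???⊞⊞⊞⊞⊞∙?
???⊞⊞⊞⊞⊞∙?
???∙∙⊚∙∙∙?
???⊞∙⊞⊞⊞⊞?
???⊞∙⊞⊞⊞⊞?
??????????
??????????

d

??????????
??????????
??????????
??⊞⊞⊞⊞⊞∙??
??⊞⊞⊞⊞⊞∙??
??∙∙∙⊚∙∙??
??⊞∙⊞⊞⊞⊞??
??⊞∙⊞⊞⊞⊞??
??????????
??????????


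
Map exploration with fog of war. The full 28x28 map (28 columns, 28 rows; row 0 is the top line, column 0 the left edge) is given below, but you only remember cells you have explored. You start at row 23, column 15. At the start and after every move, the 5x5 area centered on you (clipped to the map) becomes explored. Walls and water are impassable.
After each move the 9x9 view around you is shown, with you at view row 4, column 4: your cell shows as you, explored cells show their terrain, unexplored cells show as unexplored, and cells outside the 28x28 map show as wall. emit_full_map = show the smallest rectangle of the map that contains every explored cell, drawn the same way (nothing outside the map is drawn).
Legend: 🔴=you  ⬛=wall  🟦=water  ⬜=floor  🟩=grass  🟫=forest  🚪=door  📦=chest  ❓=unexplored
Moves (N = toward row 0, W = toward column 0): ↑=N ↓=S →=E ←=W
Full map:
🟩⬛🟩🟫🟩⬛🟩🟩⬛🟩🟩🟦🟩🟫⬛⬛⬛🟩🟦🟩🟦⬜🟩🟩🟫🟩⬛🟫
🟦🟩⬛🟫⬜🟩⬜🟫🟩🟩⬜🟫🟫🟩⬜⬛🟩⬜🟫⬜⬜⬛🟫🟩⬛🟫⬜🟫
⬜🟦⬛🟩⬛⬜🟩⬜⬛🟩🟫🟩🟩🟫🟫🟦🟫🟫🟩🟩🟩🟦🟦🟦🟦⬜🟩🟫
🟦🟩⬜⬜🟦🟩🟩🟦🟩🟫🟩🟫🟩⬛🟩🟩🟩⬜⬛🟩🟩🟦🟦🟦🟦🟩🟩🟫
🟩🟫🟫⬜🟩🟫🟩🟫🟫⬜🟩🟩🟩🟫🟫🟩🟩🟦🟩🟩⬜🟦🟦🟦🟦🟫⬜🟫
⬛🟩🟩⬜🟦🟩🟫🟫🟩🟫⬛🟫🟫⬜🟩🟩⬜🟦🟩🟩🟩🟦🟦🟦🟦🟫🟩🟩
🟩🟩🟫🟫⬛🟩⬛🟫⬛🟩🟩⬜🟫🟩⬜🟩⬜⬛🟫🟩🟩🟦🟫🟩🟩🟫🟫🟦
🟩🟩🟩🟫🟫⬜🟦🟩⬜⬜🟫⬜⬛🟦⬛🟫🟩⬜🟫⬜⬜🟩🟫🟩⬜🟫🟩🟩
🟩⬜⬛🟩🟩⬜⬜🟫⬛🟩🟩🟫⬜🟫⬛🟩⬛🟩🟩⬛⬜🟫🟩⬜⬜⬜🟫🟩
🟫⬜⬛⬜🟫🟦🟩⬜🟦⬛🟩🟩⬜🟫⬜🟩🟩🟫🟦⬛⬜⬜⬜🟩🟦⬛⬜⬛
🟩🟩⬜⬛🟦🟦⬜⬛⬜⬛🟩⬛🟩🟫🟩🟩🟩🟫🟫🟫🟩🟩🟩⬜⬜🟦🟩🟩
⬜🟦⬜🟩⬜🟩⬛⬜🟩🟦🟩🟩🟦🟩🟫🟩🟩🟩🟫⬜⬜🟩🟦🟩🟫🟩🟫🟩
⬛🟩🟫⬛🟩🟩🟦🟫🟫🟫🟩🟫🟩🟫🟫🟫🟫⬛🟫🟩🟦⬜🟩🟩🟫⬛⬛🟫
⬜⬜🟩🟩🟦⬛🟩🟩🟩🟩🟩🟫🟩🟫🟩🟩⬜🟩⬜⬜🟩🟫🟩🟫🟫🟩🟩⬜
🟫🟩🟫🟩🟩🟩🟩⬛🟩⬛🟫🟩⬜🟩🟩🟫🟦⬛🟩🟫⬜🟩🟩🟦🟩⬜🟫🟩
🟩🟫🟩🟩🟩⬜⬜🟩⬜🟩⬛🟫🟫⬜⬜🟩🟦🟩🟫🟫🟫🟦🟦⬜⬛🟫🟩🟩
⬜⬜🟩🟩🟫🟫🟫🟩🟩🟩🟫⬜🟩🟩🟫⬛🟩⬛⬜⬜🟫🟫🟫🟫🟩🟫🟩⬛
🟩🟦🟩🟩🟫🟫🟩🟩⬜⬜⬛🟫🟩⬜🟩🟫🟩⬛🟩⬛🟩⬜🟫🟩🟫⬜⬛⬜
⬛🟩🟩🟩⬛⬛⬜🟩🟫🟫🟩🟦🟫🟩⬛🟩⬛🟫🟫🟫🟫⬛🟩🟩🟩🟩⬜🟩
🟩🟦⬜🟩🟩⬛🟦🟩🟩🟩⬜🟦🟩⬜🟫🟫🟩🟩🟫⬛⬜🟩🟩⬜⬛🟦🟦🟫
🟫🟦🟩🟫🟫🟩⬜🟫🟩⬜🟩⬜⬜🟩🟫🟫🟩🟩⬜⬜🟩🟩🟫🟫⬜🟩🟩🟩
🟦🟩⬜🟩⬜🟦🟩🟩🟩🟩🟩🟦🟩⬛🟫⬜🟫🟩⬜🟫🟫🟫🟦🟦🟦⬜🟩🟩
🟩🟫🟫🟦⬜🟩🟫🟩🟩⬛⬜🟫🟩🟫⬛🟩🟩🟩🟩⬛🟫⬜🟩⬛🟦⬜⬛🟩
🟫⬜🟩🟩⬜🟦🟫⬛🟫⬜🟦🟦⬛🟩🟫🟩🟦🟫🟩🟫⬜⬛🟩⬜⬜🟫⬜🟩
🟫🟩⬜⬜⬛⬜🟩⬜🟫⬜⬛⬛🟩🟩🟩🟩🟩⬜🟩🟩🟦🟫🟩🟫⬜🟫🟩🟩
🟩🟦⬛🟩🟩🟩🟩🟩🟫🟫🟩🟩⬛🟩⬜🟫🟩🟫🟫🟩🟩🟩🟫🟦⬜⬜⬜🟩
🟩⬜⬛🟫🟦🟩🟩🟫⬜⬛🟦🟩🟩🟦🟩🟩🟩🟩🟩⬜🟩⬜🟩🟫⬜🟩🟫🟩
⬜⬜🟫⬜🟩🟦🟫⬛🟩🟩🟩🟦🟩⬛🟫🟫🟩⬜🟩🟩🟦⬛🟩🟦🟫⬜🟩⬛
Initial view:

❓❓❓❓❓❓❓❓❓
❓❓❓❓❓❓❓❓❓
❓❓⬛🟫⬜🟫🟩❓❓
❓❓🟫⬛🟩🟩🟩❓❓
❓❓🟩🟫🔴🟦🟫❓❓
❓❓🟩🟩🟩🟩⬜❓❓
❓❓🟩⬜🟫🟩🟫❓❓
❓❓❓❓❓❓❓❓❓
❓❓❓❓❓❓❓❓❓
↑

❓❓❓❓❓❓❓❓❓
❓❓❓❓❓❓❓❓❓
❓❓🟩🟫🟫🟩🟩❓❓
❓❓⬛🟫⬜🟫🟩❓❓
❓❓🟫⬛🔴🟩🟩❓❓
❓❓🟩🟫🟩🟦🟫❓❓
❓❓🟩🟩🟩🟩⬜❓❓
❓❓🟩⬜🟫🟩🟫❓❓
❓❓❓❓❓❓❓❓❓

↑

❓❓❓❓❓❓❓❓❓
❓❓❓❓❓❓❓❓❓
❓❓⬜🟫🟫🟩🟩❓❓
❓❓🟩🟫🟫🟩🟩❓❓
❓❓⬛🟫🔴🟫🟩❓❓
❓❓🟫⬛🟩🟩🟩❓❓
❓❓🟩🟫🟩🟦🟫❓❓
❓❓🟩🟩🟩🟩⬜❓❓
❓❓🟩⬜🟫🟩🟫❓❓

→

❓❓❓❓❓❓❓❓❓
❓❓❓❓❓❓❓❓❓
❓⬜🟫🟫🟩🟩🟫❓❓
❓🟩🟫🟫🟩🟩⬜❓❓
❓⬛🟫⬜🔴🟩⬜❓❓
❓🟫⬛🟩🟩🟩🟩❓❓
❓🟩🟫🟩🟦🟫🟩❓❓
❓🟩🟩🟩🟩⬜❓❓❓
❓🟩⬜🟫🟩🟫❓❓❓

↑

❓❓❓❓❓❓❓❓❓
❓❓❓❓❓❓❓❓❓
❓❓⬛🟩⬛🟫🟫❓❓
❓⬜🟫🟫🟩🟩🟫❓❓
❓🟩🟫🟫🔴🟩⬜❓❓
❓⬛🟫⬜🟫🟩⬜❓❓
❓🟫⬛🟩🟩🟩🟩❓❓
❓🟩🟫🟩🟦🟫🟩❓❓
❓🟩🟩🟩🟩⬜❓❓❓

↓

❓❓❓❓❓❓❓❓❓
❓❓⬛🟩⬛🟫🟫❓❓
❓⬜🟫🟫🟩🟩🟫❓❓
❓🟩🟫🟫🟩🟩⬜❓❓
❓⬛🟫⬜🔴🟩⬜❓❓
❓🟫⬛🟩🟩🟩🟩❓❓
❓🟩🟫🟩🟦🟫🟩❓❓
❓🟩🟩🟩🟩⬜❓❓❓
❓🟩⬜🟫🟩🟫❓❓❓

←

❓❓❓❓❓❓❓❓❓
❓❓❓⬛🟩⬛🟫🟫❓
❓❓⬜🟫🟫🟩🟩🟫❓
❓❓🟩🟫🟫🟩🟩⬜❓
❓❓⬛🟫🔴🟫🟩⬜❓
❓❓🟫⬛🟩🟩🟩🟩❓
❓❓🟩🟫🟩🟦🟫🟩❓
❓❓🟩🟩🟩🟩⬜❓❓
❓❓🟩⬜🟫🟩🟫❓❓

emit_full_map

❓⬛🟩⬛🟫🟫
⬜🟫🟫🟩🟩🟫
🟩🟫🟫🟩🟩⬜
⬛🟫🔴🟫🟩⬜
🟫⬛🟩🟩🟩🟩
🟩🟫🟩🟦🟫🟩
🟩🟩🟩🟩⬜❓
🟩⬜🟫🟩🟫❓

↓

❓❓❓⬛🟩⬛🟫🟫❓
❓❓⬜🟫🟫🟩🟩🟫❓
❓❓🟩🟫🟫🟩🟩⬜❓
❓❓⬛🟫⬜🟫🟩⬜❓
❓❓🟫⬛🔴🟩🟩🟩❓
❓❓🟩🟫🟩🟦🟫🟩❓
❓❓🟩🟩🟩🟩⬜❓❓
❓❓🟩⬜🟫🟩🟫❓❓
❓❓❓❓❓❓❓❓❓

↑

❓❓❓❓❓❓❓❓❓
❓❓❓⬛🟩⬛🟫🟫❓
❓❓⬜🟫🟫🟩🟩🟫❓
❓❓🟩🟫🟫🟩🟩⬜❓
❓❓⬛🟫🔴🟫🟩⬜❓
❓❓🟫⬛🟩🟩🟩🟩❓
❓❓🟩🟫🟩🟦🟫🟩❓
❓❓🟩🟩🟩🟩⬜❓❓
❓❓🟩⬜🟫🟩🟫❓❓

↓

❓❓❓⬛🟩⬛🟫🟫❓
❓❓⬜🟫🟫🟩🟩🟫❓
❓❓🟩🟫🟫🟩🟩⬜❓
❓❓⬛🟫⬜🟫🟩⬜❓
❓❓🟫⬛🔴🟩🟩🟩❓
❓❓🟩🟫🟩🟦🟫🟩❓
❓❓🟩🟩🟩🟩⬜❓❓
❓❓🟩⬜🟫🟩🟫❓❓
❓❓❓❓❓❓❓❓❓


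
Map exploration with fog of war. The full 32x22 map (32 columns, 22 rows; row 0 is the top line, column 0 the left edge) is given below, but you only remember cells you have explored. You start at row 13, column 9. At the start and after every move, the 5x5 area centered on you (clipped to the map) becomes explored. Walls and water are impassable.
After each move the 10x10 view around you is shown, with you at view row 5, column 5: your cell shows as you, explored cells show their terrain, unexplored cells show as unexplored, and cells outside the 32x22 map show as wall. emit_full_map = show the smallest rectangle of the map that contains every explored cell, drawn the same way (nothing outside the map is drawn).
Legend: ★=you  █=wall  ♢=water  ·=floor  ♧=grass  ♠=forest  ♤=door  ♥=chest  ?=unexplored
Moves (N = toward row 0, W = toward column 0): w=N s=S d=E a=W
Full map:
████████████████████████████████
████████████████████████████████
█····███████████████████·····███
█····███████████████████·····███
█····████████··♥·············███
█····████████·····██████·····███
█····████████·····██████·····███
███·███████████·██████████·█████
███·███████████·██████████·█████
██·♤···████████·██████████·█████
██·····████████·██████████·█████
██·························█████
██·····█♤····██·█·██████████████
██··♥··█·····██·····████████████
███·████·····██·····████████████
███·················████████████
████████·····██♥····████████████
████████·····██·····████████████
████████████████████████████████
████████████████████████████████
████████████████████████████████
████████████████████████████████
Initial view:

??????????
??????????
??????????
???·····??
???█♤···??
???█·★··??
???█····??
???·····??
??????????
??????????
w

??????????
??????????
??????????
???█████??
???·····??
???█♤★··??
???█····??
???█····??
???·····??
??????????

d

??????????
??????????
??????????
??██████??
??······??
??█♤·★··??
??█·····??
??█·····??
??·····???
??????????

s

??????????
??????????
??██████??
??······??
??█♤····??
??█··★··??
??█·····??
??······??
??????????
??????????

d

??????????
??????????
?██████???
?·······??
?█♤····█??
?█···★·█??
?█·····█??
?·······??
??????????
??????????

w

??????????
??????????
??????????
?███████??
?·······??
?█♤··★·█??
?█·····█??
?█·····█??
?·······??
??????????

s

??????????
??????????
?███████??
?·······??
?█♤····█??
?█···★·█??
?█·····█??
?·······??
??????????
??????????

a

??????????
??????????
??███████?
??·······?
??█♤····█?
??█··★··█?
??█·····█?
??·······?
??????????
??????????

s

??????????
??███████?
??·······?
??█♤····█?
??█·····█?
??█··★··█?
??·······?
???·····??
??????????
??????????

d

??????????
?███████??
?·······??
?█♤····█??
?█·····█??
?█···★·█??
?·······??
??·····█??
??????????
??????????

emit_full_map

███████
·······
█♤····█
█·····█
█···★·█
·······
?·····█

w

??????????
??????????
?███████??
?·······??
?█♤····█??
?█···★·█??
?█·····█??
?·······??
??·····█??
??????????

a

??????????
??????????
??███████?
??·······?
??█♤····█?
??█··★··█?
??█·····█?
??·······?
???·····█?
??????????

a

??????????
??????????
???███████
???·······
???█♤····█
???█·★···█
???█·····█
???·······
????·····█
??????????

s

??????????
???███████
???·······
???█♤····█
???█·····█
???█·★···█
???·······
???█·····█
??????????
??????????

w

??????????
??????????
???███████
???·······
???█♤····█
???█·★···█
???█·····█
???·······
???█·····█
??????????

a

??????????
??????????
????██████
???·······
???·█♤····
???·█★····
???██·····
???·······
????█·····
??????????

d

??????????
??????????
???███████
??········
??·█♤····█
??·█·★···█
??██·····█
??········
???█·····█
??????????

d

??????????
??????????
??███████?
?········?
?·█♤····█?
?·█··★··█?
?██·····█?
?········?
??█·····█?
??????????

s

??????????
??███████?
?········?
?·█♤····█?
?·█·····█?
?██··★··█?
?········?
??█·····█?
??????????
??????????

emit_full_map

?███████
········
·█♤····█
·█·····█
██··★··█
········
?█·····█

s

??███████?
?········?
?·█♤····█?
?·█·····█?
?██·····█?
?····★···?
??█·····█?
???·····??
??????????
??????????

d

?███████??
········??
·█♤····█??
·█·····█??
██·····█??
·····★··??
?█·····█??
??·····█??
??????????
??????????

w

??????????
?███████??
········??
·█♤····█??
·█·····█??
██···★·█??
········??
?█·····█??
??·····█??
??????????

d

??????????
███████???
·······???
█♤····██??
█·····██??
█····★██??
········??
█·····██??
?·····█???
??????????

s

███████???
·······???
█♤····██??
█·····██??
█·····██??
·····★··??
█·····██??
?·····██??
??????????
??????????

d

██████????
······????
♤····██???
·····██·??
·····██·??
·····★··??
·····██♥??
·····██·??
??????????
??????????

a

███████???
·······???
█♤····██??
█·····██·?
█·····██·?
·····★···?
█·····██♥?
?·····██·?
??????????
??????????

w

??????????
███████???
·······???
█♤····██??
█·····██·?
█····★██·?
·········?
█·····██♥?
?·····██·?
??????????

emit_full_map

?███████??
········??
·█♤····██?
·█·····██·
██····★██·
··········
?█·····██♥
??·····██·

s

███████???
·······???
█♤····██??
█·····██·?
█·····██·?
·····★···?
█·····██♥?
?·····██·?
??????????
??????????

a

?███████??
········??
·█♤····██?
·█·····██·
██·····██·
·····★····
?█·····██♥
??·····██·
??????????
??????????

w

??????????
?███████??
········??
·█♤····██?
·█·····██·
██···★·██·
··········
?█·····██♥
??·····██·
??????????

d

??????????
███████???
·······???
█♤····██??
█·····██·?
█····★██·?
·········?
█·····██♥?
?·····██·?
??????????

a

??????????
?███████??
········??
·█♤····██?
·█·····██·
██···★·██·
··········
?█·····██♥
??·····██·
??????????

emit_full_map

?███████??
········??
·█♤····██?
·█·····██·
██···★·██·
··········
?█·····██♥
??·····██·

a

??????????
??███████?
?········?
?·█♤····██
?·█·····██
?██··★··██
?·········
??█·····██
???·····██
??????????


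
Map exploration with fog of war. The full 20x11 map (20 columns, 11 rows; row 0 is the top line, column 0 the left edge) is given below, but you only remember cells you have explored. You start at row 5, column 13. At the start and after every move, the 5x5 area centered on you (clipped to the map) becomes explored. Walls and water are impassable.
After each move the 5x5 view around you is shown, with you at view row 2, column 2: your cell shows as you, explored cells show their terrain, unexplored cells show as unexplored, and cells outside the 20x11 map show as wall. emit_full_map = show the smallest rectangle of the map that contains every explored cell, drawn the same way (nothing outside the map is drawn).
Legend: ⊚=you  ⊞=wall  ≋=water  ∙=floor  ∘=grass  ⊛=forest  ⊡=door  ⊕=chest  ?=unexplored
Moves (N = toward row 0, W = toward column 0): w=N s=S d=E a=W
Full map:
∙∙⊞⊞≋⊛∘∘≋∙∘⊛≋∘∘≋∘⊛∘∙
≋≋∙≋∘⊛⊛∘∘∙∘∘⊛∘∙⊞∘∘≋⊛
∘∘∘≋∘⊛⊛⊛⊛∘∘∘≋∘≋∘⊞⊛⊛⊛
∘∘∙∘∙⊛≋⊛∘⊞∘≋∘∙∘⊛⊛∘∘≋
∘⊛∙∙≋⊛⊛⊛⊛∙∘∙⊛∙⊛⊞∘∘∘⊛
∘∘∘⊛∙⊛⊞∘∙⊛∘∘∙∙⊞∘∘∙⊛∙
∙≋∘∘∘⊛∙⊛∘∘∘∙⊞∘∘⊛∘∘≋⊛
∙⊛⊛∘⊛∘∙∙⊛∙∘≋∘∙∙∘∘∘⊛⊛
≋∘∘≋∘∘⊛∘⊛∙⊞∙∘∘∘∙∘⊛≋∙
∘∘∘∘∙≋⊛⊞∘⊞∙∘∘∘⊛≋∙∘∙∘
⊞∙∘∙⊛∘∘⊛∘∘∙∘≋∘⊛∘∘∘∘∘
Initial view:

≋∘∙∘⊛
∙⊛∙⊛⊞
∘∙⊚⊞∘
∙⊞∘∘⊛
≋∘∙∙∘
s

∙⊛∙⊛⊞
∘∙∙⊞∘
∙⊞⊚∘⊛
≋∘∙∙∘
∙∘∘∘∙

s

∘∙∙⊞∘
∙⊞∘∘⊛
≋∘⊚∙∘
∙∘∘∘∙
∘∘∘⊛≋

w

∙⊛∙⊛⊞
∘∙∙⊞∘
∙⊞⊚∘⊛
≋∘∙∙∘
∙∘∘∘∙

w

≋∘∙∘⊛
∙⊛∙⊛⊞
∘∙⊚⊞∘
∙⊞∘∘⊛
≋∘∙∙∘

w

∘≋∘≋∘
≋∘∙∘⊛
∙⊛⊚⊛⊞
∘∙∙⊞∘
∙⊞∘∘⊛

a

∘∘≋∘≋
∘≋∘∙∘
∘∙⊚∙⊛
∘∘∙∙⊞
∘∙⊞∘∘

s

∘≋∘∙∘
∘∙⊛∙⊛
∘∘⊚∙⊞
∘∙⊞∘∘
∘≋∘∙∙

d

≋∘∙∘⊛
∙⊛∙⊛⊞
∘∙⊚⊞∘
∙⊞∘∘⊛
≋∘∙∙∘

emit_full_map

∘∘≋∘≋∘
∘≋∘∙∘⊛
∘∙⊛∙⊛⊞
∘∘∙⊚⊞∘
∘∙⊞∘∘⊛
∘≋∘∙∙∘
?∙∘∘∘∙
?∘∘∘⊛≋

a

∘≋∘∙∘
∘∙⊛∙⊛
∘∘⊚∙⊞
∘∙⊞∘∘
∘≋∘∙∙


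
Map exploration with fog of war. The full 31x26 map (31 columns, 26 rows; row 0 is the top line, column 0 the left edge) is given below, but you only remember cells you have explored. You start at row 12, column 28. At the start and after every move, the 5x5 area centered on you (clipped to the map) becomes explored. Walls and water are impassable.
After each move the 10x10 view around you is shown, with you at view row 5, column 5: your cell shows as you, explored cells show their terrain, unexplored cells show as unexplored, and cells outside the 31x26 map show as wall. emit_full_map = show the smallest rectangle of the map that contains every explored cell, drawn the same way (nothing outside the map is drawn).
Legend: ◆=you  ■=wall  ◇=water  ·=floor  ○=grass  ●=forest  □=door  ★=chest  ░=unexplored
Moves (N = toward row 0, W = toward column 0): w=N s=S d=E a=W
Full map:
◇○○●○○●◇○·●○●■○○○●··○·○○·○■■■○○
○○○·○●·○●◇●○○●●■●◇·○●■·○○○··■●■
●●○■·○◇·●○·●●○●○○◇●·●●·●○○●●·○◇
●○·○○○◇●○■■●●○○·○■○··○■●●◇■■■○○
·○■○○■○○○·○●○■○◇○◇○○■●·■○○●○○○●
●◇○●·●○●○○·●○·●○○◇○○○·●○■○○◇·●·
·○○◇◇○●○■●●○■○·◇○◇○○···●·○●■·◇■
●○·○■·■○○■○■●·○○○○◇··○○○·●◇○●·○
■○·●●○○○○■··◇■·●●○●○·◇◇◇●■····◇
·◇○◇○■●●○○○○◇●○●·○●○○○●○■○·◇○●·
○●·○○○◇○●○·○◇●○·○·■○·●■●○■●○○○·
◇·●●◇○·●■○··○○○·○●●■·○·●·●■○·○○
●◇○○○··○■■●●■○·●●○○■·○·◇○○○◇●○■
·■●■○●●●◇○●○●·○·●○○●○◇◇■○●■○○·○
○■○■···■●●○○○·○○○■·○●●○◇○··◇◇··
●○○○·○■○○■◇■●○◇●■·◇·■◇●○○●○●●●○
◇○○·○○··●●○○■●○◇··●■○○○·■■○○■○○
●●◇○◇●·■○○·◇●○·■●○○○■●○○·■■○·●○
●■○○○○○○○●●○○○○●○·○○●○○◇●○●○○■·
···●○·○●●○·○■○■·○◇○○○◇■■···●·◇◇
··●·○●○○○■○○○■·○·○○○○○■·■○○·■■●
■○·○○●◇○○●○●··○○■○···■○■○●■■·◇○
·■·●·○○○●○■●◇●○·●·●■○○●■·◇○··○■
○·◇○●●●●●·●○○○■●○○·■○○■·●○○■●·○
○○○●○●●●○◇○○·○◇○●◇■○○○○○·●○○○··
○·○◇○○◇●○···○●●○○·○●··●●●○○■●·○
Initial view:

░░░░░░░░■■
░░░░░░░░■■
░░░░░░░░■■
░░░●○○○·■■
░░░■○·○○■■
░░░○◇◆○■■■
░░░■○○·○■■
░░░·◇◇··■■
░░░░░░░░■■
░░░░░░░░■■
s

░░░░░░░░■■
░░░░░░░░■■
░░░●○○○·■■
░░░■○·○○■■
░░░○◇●○■■■
░░░■○◆·○■■
░░░·◇◇··■■
░░░○●●●○■■
░░░░░░░░■■
░░░░░░░░■■

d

░░░░░░░■■■
░░░░░░░■■■
░░●○○○·■■■
░░■○·○○■■■
░░○◇●○■■■■
░░■○○◆○■■■
░░·◇◇··■■■
░░○●●●○■■■
░░░░░░░■■■
░░░░░░░■■■

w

░░░░░░░■■■
░░░░░░░■■■
░░░░░░░■■■
░░●○○○·■■■
░░■○·○○■■■
░░○◇●◆■■■■
░░■○○·○■■■
░░·◇◇··■■■
░░○●●●○■■■
░░░░░░░■■■

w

░░░░░░░■■■
░░░░░░░■■■
░░░░░░░■■■
░░░◇○●·■■■
░░●○○○·■■■
░░■○·◆○■■■
░░○◇●○■■■■
░░■○○·○■■■
░░·◇◇··■■■
░░○●●●○■■■

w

░░░░░░░■■■
░░░░░░░■■■
░░░░░░░■■■
░░░···◇■■■
░░░◇○●·■■■
░░●○○◆·■■■
░░■○·○○■■■
░░○◇●○■■■■
░░■○○·○■■■
░░·◇◇··■■■

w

░░░░░░░■■■
░░░░░░░■■■
░░░░░░░■■■
░░░○●·○■■■
░░░···◇■■■
░░░◇○◆·■■■
░░●○○○·■■■
░░■○·○○■■■
░░○◇●○■■■■
░░■○○·○■■■

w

░░░░░░░■■■
░░░░░░░■■■
░░░░░░░■■■
░░░■·◇■■■■
░░░○●·○■■■
░░░··◆◇■■■
░░░◇○●·■■■
░░●○○○·■■■
░░■○·○○■■■
░░○◇●○■■■■

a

░░░░░░░░■■
░░░░░░░░■■
░░░░░░░░■■
░░░●■·◇■■■
░░░◇○●·○■■
░░░··◆·◇■■
░░░·◇○●·■■
░░░●○○○·■■
░░░■○·○○■■
░░░○◇●○■■■

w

░░░░░░░░■■
░░░░░░░░■■
░░░░░░░░■■
░░░○◇·●·■■
░░░●■·◇■■■
░░░◇○◆·○■■
░░░····◇■■
░░░·◇○●·■■
░░░●○○○·■■
░░░■○·○○■■

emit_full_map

○◇·●·
●■·◇■
◇○◆·○
····◇
·◇○●·
●○○○·
■○·○○
○◇●○■
■○○·○
·◇◇··
○●●●○

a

░░░░░░░░░■
░░░░░░░░░■
░░░░░░░░░■
░░░○○◇·●·■
░░░○●■·◇■■
░░░●◇◆●·○■
░░░■····◇■
░░░○·◇○●·■
░░░░●○○○·■
░░░░■○·○○■

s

░░░░░░░░░■
░░░░░░░░░■
░░░○○◇·●·■
░░░○●■·◇■■
░░░●◇○●·○■
░░░■·◆··◇■
░░░○·◇○●·■
░░░■●○○○·■
░░░░■○·○○■
░░░░○◇●○■■

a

░░░░░░░░░░
░░░░░░░░░░
░░░░○○◇·●·
░░░·○●■·◇■
░░░·●◇○●·○
░░░●■◆···◇
░░░■○·◇○●·
░░░○■●○○○·
░░░░░■○·○○
░░░░░○◇●○■

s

░░░░░░░░░░
░░░░○○◇·●·
░░░·○●■·◇■
░░░·●◇○●·○
░░░●■····◇
░░░■○◆◇○●·
░░░○■●○○○·
░░░·●■○·○○
░░░░░○◇●○■
░░░░░■○○·○

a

░░░░░░░░░░
░░░░░○○◇·●
░░░░·○●■·◇
░░░○·●◇○●·
░░░◇●■····
░░░○■◆·◇○●
░░░●○■●○○○
░░░●·●■○·○
░░░░░░○◇●○
░░░░░░■○○·

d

░░░░░░░░░░
░░░░○○◇·●·
░░░·○●■·◇■
░░○·●◇○●·○
░░◇●■····◇
░░○■○◆◇○●·
░░●○■●○○○·
░░●·●■○·○○
░░░░░○◇●○■
░░░░░■○○·○

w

░░░░░░░░░░
░░░░░░░░░░
░░░░○○◇·●·
░░░·○●■·◇■
░░○·●◇○●·○
░░◇●■◆···◇
░░○■○·◇○●·
░░●○■●○○○·
░░●·●■○·○○
░░░░░○◇●○■

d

░░░░░░░░░■
░░░░░░░░░■
░░░○○◇·●·■
░░·○●■·◇■■
░○·●◇○●·○■
░◇●■·◆··◇■
░○■○·◇○●·■
░●○■●○○○·■
░●·●■○·○○■
░░░░○◇●○■■

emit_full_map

░░○○◇·●·
░·○●■·◇■
○·●◇○●·○
◇●■·◆··◇
○■○·◇○●·
●○■●○○○·
●·●■○·○○
░░░○◇●○■
░░░■○○·○
░░░·◇◇··
░░░○●●●○

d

░░░░░░░░■■
░░░░░░░░■■
░░○○◇·●·■■
░·○●■·◇■■■
○·●◇○●·○■■
◇●■··◆·◇■■
○■○·◇○●·■■
●○■●○○○·■■
●·●■○·○○■■
░░░○◇●○■■■

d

░░░░░░░■■■
░░░░░░░■■■
░○○◇·●·■■■
·○●■·◇■■■■
·●◇○●·○■■■
●■···◆◇■■■
■○·◇○●·■■■
○■●○○○·■■■
·●■○·○○■■■
░░○◇●○■■■■

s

░░░░░░░■■■
░○○◇·●·■■■
·○●■·◇■■■■
·●◇○●·○■■■
●■····◇■■■
■○·◇○◆·■■■
○■●○○○·■■■
·●■○·○○■■■
░░○◇●○■■■■
░░■○○·○■■■

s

░○○◇·●·■■■
·○●■·◇■■■■
·●◇○●·○■■■
●■····◇■■■
■○·◇○●·■■■
○■●○○◆·■■■
·●■○·○○■■■
░░○◇●○■■■■
░░■○○·○■■■
░░·◇◇··■■■

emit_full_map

░░○○◇·●·
░·○●■·◇■
○·●◇○●·○
◇●■····◇
○■○·◇○●·
●○■●○○◆·
●·●■○·○○
░░░○◇●○■
░░░■○○·○
░░░·◇◇··
░░░○●●●○


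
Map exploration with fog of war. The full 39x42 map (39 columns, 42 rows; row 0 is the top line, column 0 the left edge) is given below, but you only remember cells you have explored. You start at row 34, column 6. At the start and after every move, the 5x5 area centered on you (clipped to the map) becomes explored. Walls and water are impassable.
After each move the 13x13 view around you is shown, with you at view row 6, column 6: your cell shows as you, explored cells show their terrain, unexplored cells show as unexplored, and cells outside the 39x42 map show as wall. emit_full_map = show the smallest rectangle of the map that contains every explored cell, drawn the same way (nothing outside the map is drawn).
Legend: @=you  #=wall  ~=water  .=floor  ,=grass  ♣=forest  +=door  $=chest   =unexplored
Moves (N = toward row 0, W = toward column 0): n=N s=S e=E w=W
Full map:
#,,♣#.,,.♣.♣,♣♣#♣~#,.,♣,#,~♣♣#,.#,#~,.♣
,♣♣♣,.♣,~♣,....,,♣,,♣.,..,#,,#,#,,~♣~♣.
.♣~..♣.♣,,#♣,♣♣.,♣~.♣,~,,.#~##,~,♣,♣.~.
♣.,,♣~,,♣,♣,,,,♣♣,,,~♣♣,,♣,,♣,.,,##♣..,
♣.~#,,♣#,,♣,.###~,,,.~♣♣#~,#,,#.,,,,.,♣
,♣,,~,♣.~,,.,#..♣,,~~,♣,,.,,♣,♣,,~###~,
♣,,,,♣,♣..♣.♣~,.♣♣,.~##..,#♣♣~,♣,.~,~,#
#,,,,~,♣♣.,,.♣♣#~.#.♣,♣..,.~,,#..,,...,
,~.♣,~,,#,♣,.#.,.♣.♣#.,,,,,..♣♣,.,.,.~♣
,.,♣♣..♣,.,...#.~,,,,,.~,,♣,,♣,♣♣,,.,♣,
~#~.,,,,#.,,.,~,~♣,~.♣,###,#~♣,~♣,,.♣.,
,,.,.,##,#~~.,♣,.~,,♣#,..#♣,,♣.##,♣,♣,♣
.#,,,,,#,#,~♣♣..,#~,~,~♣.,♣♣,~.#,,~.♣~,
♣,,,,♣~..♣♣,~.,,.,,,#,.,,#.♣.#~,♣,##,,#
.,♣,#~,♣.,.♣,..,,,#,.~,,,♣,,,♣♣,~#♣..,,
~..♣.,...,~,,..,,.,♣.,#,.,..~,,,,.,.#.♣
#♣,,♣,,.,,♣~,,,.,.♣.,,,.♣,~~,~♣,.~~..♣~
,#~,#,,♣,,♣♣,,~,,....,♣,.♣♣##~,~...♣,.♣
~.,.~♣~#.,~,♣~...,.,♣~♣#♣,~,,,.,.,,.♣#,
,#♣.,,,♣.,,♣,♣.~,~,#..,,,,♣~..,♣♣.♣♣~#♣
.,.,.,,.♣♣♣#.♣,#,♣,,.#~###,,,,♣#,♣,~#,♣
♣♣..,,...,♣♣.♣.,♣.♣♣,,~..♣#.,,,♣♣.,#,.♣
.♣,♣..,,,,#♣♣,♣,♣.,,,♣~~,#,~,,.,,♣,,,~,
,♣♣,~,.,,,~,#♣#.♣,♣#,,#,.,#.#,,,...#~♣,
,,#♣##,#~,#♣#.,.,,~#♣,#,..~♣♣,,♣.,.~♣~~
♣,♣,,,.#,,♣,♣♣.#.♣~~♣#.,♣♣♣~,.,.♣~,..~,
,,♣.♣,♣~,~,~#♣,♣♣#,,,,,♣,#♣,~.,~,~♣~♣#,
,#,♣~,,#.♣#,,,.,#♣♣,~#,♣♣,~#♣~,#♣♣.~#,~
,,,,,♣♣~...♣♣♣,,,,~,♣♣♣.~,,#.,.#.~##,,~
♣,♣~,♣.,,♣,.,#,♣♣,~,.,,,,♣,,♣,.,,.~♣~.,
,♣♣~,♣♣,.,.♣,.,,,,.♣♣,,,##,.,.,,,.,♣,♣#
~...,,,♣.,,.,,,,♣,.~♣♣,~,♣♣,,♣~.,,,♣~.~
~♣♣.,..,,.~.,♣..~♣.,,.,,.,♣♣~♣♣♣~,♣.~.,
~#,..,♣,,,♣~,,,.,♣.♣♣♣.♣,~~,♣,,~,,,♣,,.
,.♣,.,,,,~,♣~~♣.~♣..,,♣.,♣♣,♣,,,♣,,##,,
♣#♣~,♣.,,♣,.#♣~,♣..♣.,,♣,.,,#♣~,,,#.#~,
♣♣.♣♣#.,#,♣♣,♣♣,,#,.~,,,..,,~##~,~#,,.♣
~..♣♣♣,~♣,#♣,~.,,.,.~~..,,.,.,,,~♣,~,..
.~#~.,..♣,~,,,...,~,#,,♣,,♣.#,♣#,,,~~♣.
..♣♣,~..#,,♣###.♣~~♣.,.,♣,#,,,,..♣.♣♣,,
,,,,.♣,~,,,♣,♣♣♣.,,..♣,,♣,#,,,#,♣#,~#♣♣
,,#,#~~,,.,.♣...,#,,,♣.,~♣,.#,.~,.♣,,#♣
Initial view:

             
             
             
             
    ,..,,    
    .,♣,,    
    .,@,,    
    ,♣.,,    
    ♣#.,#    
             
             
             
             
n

             
             
             
             
    ,,,♣.    
    ,..,,    
    .,@,,    
    .,,,,    
    ,♣.,,    
    ♣#.,#    
             
             
             

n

             
             
             
             
    ,♣♣,.    
    ,,,♣.    
    ,.@,,    
    .,♣,,    
    .,,,,    
    ,♣.,,    
    ♣#.,#    
             
             

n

             
             
             
             
    ,♣.,,    
    ,♣♣,.    
    ,,@♣.    
    ,..,,    
    .,♣,,    
    .,,,,    
    ,♣.,,    
    ♣#.,#    
             

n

             
             
             
             
    ,♣♣~.    
    ,♣.,,    
    ,♣@,.    
    ,,,♣.    
    ,..,,    
    .,♣,,    
    .,,,,    
    ,♣.,,    
    ♣#.,#    

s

             
             
             
    ,♣♣~.    
    ,♣.,,    
    ,♣♣,.    
    ,,@♣.    
    ,..,,    
    .,♣,,    
    .,,,,    
    ,♣.,,    
    ♣#.,#    
             

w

#            
#            
#            
#    ,♣♣~.   
#   ~,♣.,,   
#   ~,♣♣,.   
#   .,@,♣.   
#   .,..,,   
#   ..,♣,,   
#    .,,,,   
#    ,♣.,,   
#    ♣#.,#   
#            

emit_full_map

 ,♣♣~.
~,♣.,,
~,♣♣,.
.,@,♣.
.,..,,
..,♣,,
 .,,,,
 ,♣.,,
 ♣#.,#

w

##           
##           
##           
##    ,♣♣~.  
##  ♣~,♣.,,  
##  ♣~,♣♣,.  
##  ..@,,♣.  
##  ♣.,..,,  
##  ,..,♣,,  
##    .,,,,  
##    ,♣.,,  
##    ♣#.,#  
##           

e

#            
#            
#            
#    ,♣♣~.   
#  ♣~,♣.,,   
#  ♣~,♣♣,.   
#  ..,@,♣.   
#  ♣.,..,,   
#  ,..,♣,,   
#    .,,,,   
#    ,♣.,,   
#    ♣#.,#   
#            

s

#            
#            
#    ,♣♣~.   
#  ♣~,♣.,,   
#  ♣~,♣♣,.   
#  ..,,,♣.   
#  ♣.,@.,,   
#  ,..,♣,,   
#   ,.,,,,   
#    ,♣.,,   
#    ♣#.,#   
#            
#            

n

#            
#            
#            
#    ,♣♣~.   
#  ♣~,♣.,,   
#  ♣~,♣♣,.   
#  ..,@,♣.   
#  ♣.,..,,   
#  ,..,♣,,   
#   ,.,,,,   
#    ,♣.,,   
#    ♣#.,#   
#            

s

#            
#            
#    ,♣♣~.   
#  ♣~,♣.,,   
#  ♣~,♣♣,.   
#  ..,,,♣.   
#  ♣.,@.,,   
#  ,..,♣,,   
#   ,.,,,,   
#    ,♣.,,   
#    ♣#.,#   
#            
#            

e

             
             
    ,♣♣~.    
  ♣~,♣.,,    
  ♣~,♣♣,.    
  ..,,,♣.    
  ♣.,.@,,    
  ,..,♣,,    
   ,.,,,,    
    ,♣.,,    
    ♣#.,#    
             
             

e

             
             
   ,♣♣~.     
 ♣~,♣.,,     
 ♣~,♣♣,.,    
 ..,,,♣.,    
 ♣.,..@,.    
 ,..,♣,,,    
  ,.,,,,~    
   ,♣.,,     
   ♣#.,#     
             
             

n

             
             
             
   ,♣♣~.     
 ♣~,♣.,,♣    
 ♣~,♣♣,.,    
 ..,,,@.,    
 ♣.,..,,.    
 ,..,♣,,,    
  ,.,,,,~    
   ,♣.,,     
   ♣#.,#     
             

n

             
             
             
             
   ,♣♣~..    
 ♣~,♣.,,♣    
 ♣~,♣♣@.,    
 ..,,,♣.,    
 ♣.,..,,.    
 ,..,♣,,,    
  ,.,,,,~    
   ,♣.,,     
   ♣#.,#     

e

             
             
             
             
  ,♣♣~...    
♣~,♣.,,♣,    
♣~,♣♣,@,.    
..,,,♣.,,    
♣.,..,,.~    
,..,♣,,,     
 ,.,,,,~     
  ,♣.,,      
  ♣#.,#      

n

             
             
             
             
    ,#.♣#    
  ,♣♣~...    
♣~,♣.,@♣,    
♣~,♣♣,.,.    
..,,,♣.,,    
♣.,..,,.~    
,..,♣,,,     
 ,.,,,,~     
  ,♣.,,      

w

             
             
             
             
    ,,#.♣#   
   ,♣♣~...   
 ♣~,♣.@,♣,   
 ♣~,♣♣,.,.   
 ..,,,♣.,,   
 ♣.,..,,.~   
 ,..,♣,,,    
  ,.,,,,~    
   ,♣.,,     

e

             
             
             
             
   ,,#.♣#    
  ,♣♣~...    
♣~,♣.,@♣,    
♣~,♣♣,.,.    
..,,,♣.,,    
♣.,..,,.~    
,..,♣,,,     
 ,.,,,,~     
  ,♣.,,      

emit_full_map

   ,,#.♣#
  ,♣♣~...
♣~,♣.,@♣,
♣~,♣♣,.,.
..,,,♣.,,
♣.,..,,.~
,..,♣,,, 
 ,.,,,,~ 
  ,♣.,,  
  ♣#.,#  
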